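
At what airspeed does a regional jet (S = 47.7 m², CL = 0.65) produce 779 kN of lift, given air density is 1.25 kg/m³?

v = 200 m/s

L = ½ρv²S·CL ⇒ v = √(2L/(ρ·S·CL))
v = √(2 × 7.79×10^5 / (1.25 × 47.7 × 0.65)) = √40200 = 200 m/s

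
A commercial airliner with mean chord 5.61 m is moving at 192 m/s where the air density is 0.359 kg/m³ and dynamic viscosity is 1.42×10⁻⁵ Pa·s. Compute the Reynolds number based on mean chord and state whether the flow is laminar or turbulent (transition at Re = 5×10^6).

Re = ρ·v·c/μ = 0.359 × 192 × 5.61 / (1.42×10⁻⁵) = 2.72×10^7
Since 2.72×10^7 > 5×10^6, the flow is turbulent.

Re = 2.72×10^7 (turbulent)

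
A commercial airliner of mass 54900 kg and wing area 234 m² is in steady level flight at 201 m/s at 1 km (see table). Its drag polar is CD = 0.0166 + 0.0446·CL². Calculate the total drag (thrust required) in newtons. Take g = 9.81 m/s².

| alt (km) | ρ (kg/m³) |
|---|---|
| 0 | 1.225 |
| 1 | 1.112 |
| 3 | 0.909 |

At 1 km, from the table: ρ = 1.112 kg/m³.
In steady level flight, lift balances weight: W = mg = 54900 × 9.81 = 5.3857×10^5 N.
q = ½ρv² = ½ × 1.112 × 201² = 22460 Pa.
CL = W/(q·S) = 5.3857×10^5 / (22460 × 234) = 0.1025.
CD = 0.0166 + 0.0446 × 0.1025² = 0.01707.
D = q·S·CD = 22460 × 234 × 0.01707 = 89720 N

D = 89700 N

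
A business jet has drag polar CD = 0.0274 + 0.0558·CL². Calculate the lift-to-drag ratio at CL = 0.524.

L/D = 12.3

CD = 0.0274 + 0.0558 × 0.524² = 0.04272
L/D = CL/CD = 0.524 / 0.04272 = 12.3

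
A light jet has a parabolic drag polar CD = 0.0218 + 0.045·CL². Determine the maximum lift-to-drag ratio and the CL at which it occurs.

(L/D)max = 16, at CL = 0.696

For CD = CD0 + K·CL², (L/D)max occurs at CL* = √(CD0/K) and equals 1/(2√(K·CD0)).
(L/D)max = 1/(2√(0.045 × 0.0218)) = 1/(2 × 0.03132) = 16
CL* = √(0.0218/0.045) = 0.696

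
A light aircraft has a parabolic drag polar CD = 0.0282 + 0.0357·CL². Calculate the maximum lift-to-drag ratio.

For CD = CD0 + K·CL², (L/D)max occurs at CL* = √(CD0/K) and equals 1/(2√(K·CD0)).
(L/D)max = 1/(2√(0.0357 × 0.0282)) = 1/(2 × 0.03173) = 15.8

(L/D)max = 15.8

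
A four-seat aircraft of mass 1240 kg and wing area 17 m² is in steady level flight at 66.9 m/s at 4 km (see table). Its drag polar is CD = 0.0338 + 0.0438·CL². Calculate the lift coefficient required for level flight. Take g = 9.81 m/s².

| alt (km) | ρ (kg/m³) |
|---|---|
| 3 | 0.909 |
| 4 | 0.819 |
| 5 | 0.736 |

At 4 km, from the table: ρ = 0.819 kg/m³.
In steady level flight, lift balances weight: W = mg = 1240 × 9.81 = 12164 N.
q = ½ρv² = ½ × 0.819 × 66.9² = 1833 Pa.
Required CL = L/(qS) = 12164/(1833·17) = 0.3904.

CL = 0.39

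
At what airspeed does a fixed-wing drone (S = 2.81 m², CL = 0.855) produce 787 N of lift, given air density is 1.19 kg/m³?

L = ½ρv²S·CL ⇒ v = √(2L/(ρ·S·CL))
v = √(2 × 787 / (1.19 × 2.81 × 0.855)) = √550.5 = 23.5 m/s

v = 23.5 m/s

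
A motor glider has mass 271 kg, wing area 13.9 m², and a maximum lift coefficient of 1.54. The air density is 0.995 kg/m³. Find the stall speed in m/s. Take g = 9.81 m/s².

V_stall = 15.8 m/s

Stall occurs when L = W at CL,max. W = mg = 271 × 9.81 = 2659 N.
V_stall = √(2W/(ρ·S·CL,max)) = √(2 × 2659 / (0.995 × 13.9 × 1.54))
V_stall = √249.6 = 15.8 m/s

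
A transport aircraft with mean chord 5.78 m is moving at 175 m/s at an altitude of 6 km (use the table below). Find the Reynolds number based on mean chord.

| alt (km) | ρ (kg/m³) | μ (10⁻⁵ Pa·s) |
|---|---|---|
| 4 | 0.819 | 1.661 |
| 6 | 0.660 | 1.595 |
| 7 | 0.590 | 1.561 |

At 6 km, from the table: ρ = 0.660 kg/m³, μ = 1.595×10⁻⁵ Pa·s.
Re = ρ·v·c/μ = 0.66 × 175 × 5.78 / (1.595×10⁻⁵) = 4.19×10^7

Re = 4.19×10^7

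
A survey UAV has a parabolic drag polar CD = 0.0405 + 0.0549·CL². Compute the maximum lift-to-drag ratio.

(L/D)max = 10.6

For CD = CD0 + K·CL², (L/D)max occurs at CL* = √(CD0/K) and equals 1/(2√(K·CD0)).
(L/D)max = 1/(2√(0.0549 × 0.0405)) = 1/(2 × 0.04715) = 10.6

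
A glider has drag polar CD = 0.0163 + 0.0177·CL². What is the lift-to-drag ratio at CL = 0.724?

CD = 0.0163 + 0.0177 × 0.724² = 0.02558
L/D = CL/CD = 0.724 / 0.02558 = 28.3

L/D = 28.3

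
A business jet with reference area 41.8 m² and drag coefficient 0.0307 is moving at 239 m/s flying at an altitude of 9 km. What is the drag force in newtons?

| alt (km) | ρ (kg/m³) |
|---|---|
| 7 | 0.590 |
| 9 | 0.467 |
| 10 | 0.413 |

At 9 km, from the table: ρ = 0.467 kg/m³.
D = ½ρv²S·CD = ½ × 0.467 × 239² × 41.8 × 0.0307 = 17100 N ≈ 17.1 kN

D = 17100 N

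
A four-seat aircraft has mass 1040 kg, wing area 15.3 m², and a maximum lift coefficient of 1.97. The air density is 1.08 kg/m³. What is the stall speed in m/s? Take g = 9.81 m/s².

Stall occurs when L = W at CL,max. W = mg = 1040 × 9.81 = 10200 N.
V_stall = √(2W/(ρ·S·CL,max)) = √(2 × 10200 / (1.08 × 15.3 × 1.97))
V_stall = √626.8 = 25 m/s

V_stall = 25 m/s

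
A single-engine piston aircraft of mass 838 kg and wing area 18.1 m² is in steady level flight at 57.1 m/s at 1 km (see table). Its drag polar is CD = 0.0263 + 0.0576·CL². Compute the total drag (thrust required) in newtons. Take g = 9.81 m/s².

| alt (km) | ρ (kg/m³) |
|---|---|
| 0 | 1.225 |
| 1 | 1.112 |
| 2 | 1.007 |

D = 982 N

At 1 km, from the table: ρ = 1.112 kg/m³.
Weight W = mg = 838 × 9.81 = 8220.8 N; in level flight L = W.
Dynamic pressure q = 0.5 × 1.112 × 57.1² = 1813 Pa.
CL = 2W/(ρv²S) = 2×8220.8/(1.112×57.1²×18.1) = 0.2505.
CD = 0.0263 + 0.0576 × 0.2505² = 0.02992.
D = q·S·CD = 1813 × 18.1 × 0.02992 = 981.6 N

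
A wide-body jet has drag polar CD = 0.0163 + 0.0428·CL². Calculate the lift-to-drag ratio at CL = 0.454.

L/D = 18.1

CD = 0.0163 + 0.0428 × 0.454² = 0.02512
L/D = CL/CD = 0.454 / 0.02512 = 18.1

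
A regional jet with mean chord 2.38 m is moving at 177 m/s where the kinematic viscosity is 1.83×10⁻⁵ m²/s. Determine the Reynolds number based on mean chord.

Re = 2.3×10^7

Re = v·c/ν = 177 × 2.38 / (1.83×10⁻⁵) = 2.3×10^7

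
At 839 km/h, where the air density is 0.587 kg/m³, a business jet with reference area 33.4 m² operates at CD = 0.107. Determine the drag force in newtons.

Convert speed: v = 839 km/h ÷ 3.6 = 233.1 m/s.
D = ½ρv²S·CD = ½ × 0.587 × 233.1² × 33.4 × 0.107 = 57000 N ≈ 57 kN

D = 57000 N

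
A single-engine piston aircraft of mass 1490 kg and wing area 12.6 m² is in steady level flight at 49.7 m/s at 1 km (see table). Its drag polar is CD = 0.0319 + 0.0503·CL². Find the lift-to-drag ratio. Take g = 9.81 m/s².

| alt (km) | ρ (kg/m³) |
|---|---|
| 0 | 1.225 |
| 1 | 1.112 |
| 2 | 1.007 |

At 1 km, from the table: ρ = 1.112 kg/m³.
Level flight ⇒ L = W = m·g = 1490 × 9.81 = 14617 N.
Dynamic pressure q = 0.5 × 1.112 × 49.7² = 1373 Pa.
Required CL = L/(qS) = 14617/(1373·12.6) = 0.8447.
CD = 0.0319 + 0.0503 × 0.8447² = 0.06779.
L/D = CL/CD = 0.8447 / 0.06779 = 12.5

L/D = 12.5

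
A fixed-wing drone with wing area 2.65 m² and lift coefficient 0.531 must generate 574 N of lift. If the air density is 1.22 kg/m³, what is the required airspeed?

L = ½ρv²S·CL ⇒ v = √(2L/(ρ·S·CL))
v = √(2 × 574 / (1.22 × 2.65 × 0.531)) = √668.7 = 25.9 m/s

v = 25.9 m/s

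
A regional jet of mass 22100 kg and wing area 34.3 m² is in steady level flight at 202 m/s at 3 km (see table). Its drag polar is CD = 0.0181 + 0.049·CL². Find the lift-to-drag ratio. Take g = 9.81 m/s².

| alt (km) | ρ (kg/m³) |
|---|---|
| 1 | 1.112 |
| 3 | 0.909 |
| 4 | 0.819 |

L/D = 14.3

At 3 km, from the table: ρ = 0.909 kg/m³.
Level flight ⇒ L = W = m·g = 22100 × 9.81 = 2.168×10^5 N.
Dynamic pressure q = 0.5 × 0.909 × 202² = 18550 Pa.
Required CL = L/(qS) = 2.168×10^5/(18550·34.3) = 0.3408.
CD = 0.0181 + 0.049 × 0.3408² = 0.02379.
L/D = CL/CD = 0.3408 / 0.02379 = 14.3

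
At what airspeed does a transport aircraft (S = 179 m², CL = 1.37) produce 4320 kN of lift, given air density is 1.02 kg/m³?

v = 186 m/s

L = ½ρv²S·CL ⇒ v = √(2L/(ρ·S·CL))
v = √(2 × 4.32×10^6 / (1.02 × 179 × 1.37)) = √34540 = 186 m/s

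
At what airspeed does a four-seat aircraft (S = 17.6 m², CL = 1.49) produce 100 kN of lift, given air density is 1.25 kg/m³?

L = ½ρv²S·CL ⇒ v = √(2L/(ρ·S·CL))
v = √(2 × 1×10^5 / (1.25 × 17.6 × 1.49)) = √6101 = 78.1 m/s

v = 78.1 m/s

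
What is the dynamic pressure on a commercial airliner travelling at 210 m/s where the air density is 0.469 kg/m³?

q = 10300 Pa

q = ½ρv² = ½ × 0.469 × 210² = 10300 Pa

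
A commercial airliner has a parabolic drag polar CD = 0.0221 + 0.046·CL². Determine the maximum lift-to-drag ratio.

(L/D)max = 15.7

For CD = CD0 + K·CL², (L/D)max occurs at CL* = √(CD0/K) and equals 1/(2√(K·CD0)).
(L/D)max = 1/(2√(0.046 × 0.0221)) = 1/(2 × 0.03188) = 15.7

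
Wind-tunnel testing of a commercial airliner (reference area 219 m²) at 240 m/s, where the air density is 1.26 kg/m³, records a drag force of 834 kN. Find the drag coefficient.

CD = 0.105

From D = ½ρv²S·CD, rearranging gives CD = 2D/(ρv²S).
CD = 2 × 8.34×10^5 / (1.26 × 240² × 219) = 0.105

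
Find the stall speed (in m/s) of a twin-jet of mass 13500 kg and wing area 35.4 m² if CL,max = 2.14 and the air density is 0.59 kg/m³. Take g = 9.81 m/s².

Weight W = mg = 13500 × 9.81 = 1.324×10^5 N.
V_stall = √(2W/(ρ·S·CL,max)) = √(2 × 1.324×10^5 / (0.59 × 35.4 × 2.14))
V_stall = √5926 = 77 m/s

V_stall = 77 m/s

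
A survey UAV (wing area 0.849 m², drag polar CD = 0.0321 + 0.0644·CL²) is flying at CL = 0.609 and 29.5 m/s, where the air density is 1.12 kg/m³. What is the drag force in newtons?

CD = 0.0321 + 0.0644 × 0.609² = 0.05598
D = ½ρv²S·CD = ½ × 1.12 × 29.5² × 0.849 × 0.05598 = 23.2 N

D = 23.2 N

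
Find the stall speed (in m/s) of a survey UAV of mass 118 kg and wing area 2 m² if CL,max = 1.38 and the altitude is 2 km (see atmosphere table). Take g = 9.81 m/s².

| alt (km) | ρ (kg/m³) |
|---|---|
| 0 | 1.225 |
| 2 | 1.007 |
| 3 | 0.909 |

V_stall = 28.9 m/s

At 2 km, from the table: ρ = 1.007 kg/m³.
Weight W = mg = 118 × 9.81 = 1158 N.
From L = ½ρV²S·CL,max = W: V_stall = √(2W/(ρSCL,max)) = √(2·1158/(1.007·2·1.38))
V_stall = √833 = 28.9 m/s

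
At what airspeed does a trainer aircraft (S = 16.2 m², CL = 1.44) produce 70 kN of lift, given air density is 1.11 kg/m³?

L = ½ρv²S·CL ⇒ v = √(2L/(ρ·S·CL))
v = √(2 × 70000 / (1.11 × 16.2 × 1.44)) = √5407 = 73.5 m/s

v = 73.5 m/s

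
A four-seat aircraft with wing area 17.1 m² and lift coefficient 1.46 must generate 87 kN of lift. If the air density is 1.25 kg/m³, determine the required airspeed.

v = 74.7 m/s

L = ½ρv²S·CL ⇒ v = √(2L/(ρ·S·CL))
v = √(2 × 87000 / (1.25 × 17.1 × 1.46)) = √5576 = 74.7 m/s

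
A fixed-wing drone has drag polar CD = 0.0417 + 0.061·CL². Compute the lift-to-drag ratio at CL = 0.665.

CD = 0.0417 + 0.061 × 0.665² = 0.06868
L/D = CL/CD = 0.665 / 0.06868 = 9.68

L/D = 9.68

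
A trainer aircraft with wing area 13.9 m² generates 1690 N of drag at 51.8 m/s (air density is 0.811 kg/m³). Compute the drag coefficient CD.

CD = 0.112

From D = ½ρv²S·CD, rearranging gives CD = 2D/(ρv²S).
CD = 2 × 1690 / (0.811 × 51.8² × 13.9) = 0.112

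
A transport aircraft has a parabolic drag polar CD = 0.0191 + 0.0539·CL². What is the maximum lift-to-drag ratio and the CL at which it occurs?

(L/D)max = 15.6, at CL = 0.595

For CD = CD0 + K·CL², (L/D)max occurs at CL* = √(CD0/K) and equals 1/(2√(K·CD0)).
(L/D)max = 1/(2√(0.0539 × 0.0191)) = 1/(2 × 0.03209) = 15.6
CL* = √(0.0191/0.0539) = 0.595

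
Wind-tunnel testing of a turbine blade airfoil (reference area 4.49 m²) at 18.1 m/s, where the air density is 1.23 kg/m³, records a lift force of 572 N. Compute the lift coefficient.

CL = 0.632

From L = ½ρv²S·CL, rearranging gives CL = 2L/(ρv²S).
CL = 2 × 572 / (1.23 × 18.1² × 4.49) = 0.632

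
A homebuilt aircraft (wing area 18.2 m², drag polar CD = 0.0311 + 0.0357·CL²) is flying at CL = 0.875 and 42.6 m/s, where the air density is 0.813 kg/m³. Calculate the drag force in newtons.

D = 785 N

CD = 0.0311 + 0.0357 × 0.875² = 0.05843
D = ½ρv²S·CD = ½ × 0.813 × 42.6² × 18.2 × 0.05843 = 785 N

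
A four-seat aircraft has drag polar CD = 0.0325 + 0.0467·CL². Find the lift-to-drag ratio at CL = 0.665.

CD = 0.0325 + 0.0467 × 0.665² = 0.05315
L/D = CL/CD = 0.665 / 0.05315 = 12.5

L/D = 12.5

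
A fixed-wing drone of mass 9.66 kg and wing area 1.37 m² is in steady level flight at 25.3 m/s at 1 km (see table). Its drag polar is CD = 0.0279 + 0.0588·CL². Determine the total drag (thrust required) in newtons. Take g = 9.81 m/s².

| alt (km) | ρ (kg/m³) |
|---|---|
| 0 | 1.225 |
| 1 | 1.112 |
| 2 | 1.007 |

D = 14.7 N

At 1 km, from the table: ρ = 1.112 kg/m³.
Level flight ⇒ L = W = m·g = 9.66 × 9.81 = 94.765 N.
q = ½ρv² = ½ × 1.112 × 25.3² = 355.9 Pa.
Required CL = L/(qS) = 94.765/(355.9·1.37) = 0.1944.
CD = 0.0279 + 0.0588 × 0.1944² = 0.03012.
D = q·S·CD = 355.9 × 1.37 × 0.03012 = 14.69 N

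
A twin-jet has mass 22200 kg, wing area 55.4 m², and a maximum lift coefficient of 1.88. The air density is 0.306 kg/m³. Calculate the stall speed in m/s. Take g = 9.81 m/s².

V_stall = 117 m/s

Stall occurs when L = W at CL,max. W = mg = 22200 × 9.81 = 2.178×10^5 N.
V_stall = √(2W/(ρ·S·CL,max)) = √(2 × 2.178×10^5 / (0.306 × 55.4 × 1.88))
V_stall = √13670 = 117 m/s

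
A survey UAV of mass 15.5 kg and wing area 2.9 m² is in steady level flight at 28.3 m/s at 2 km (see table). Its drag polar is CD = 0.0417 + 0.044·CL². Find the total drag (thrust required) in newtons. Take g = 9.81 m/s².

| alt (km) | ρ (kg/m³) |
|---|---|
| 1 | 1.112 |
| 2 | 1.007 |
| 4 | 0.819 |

At 2 km, from the table: ρ = 1.007 kg/m³.
Weight W = mg = 15.5 × 9.81 = 152.06 N; in level flight L = W.
Dynamic pressure q = 0.5 × 1.007 × 28.3² = 403.2 Pa.
Required CL = L/(qS) = 152.06/(403.2·2.9) = 0.13.
CD = 0.0417 + 0.044 × 0.13² = 0.04244.
D = q·S·CD = 403.2 × 2.9 × 0.04244 = 49.63 N

D = 49.6 N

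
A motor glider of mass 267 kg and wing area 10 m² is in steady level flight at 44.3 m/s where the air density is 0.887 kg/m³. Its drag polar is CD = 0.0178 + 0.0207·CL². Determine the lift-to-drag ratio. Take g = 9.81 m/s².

L/D = 15.3

Weight W = mg = 267 × 9.81 = 2619.3 N; in level flight L = W.
Dynamic pressure q = 0.5 × 0.887 × 44.3² = 870.4 Pa.
CL = W/(q·S) = 2619.3 / (870.4 × 10) = 0.3009.
CD = 0.0178 + 0.0207 × 0.3009² = 0.01967.
L/D = CL/CD = 0.3009 / 0.01967 = 15.3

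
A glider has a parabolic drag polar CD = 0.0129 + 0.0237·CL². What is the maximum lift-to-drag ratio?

For CD = CD0 + K·CL², (L/D)max occurs at CL* = √(CD0/K) and equals 1/(2√(K·CD0)).
(L/D)max = 1/(2√(0.0237 × 0.0129)) = 1/(2 × 0.01749) = 28.6

(L/D)max = 28.6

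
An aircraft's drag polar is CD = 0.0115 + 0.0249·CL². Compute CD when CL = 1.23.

CD = 0.0115 + 0.0249 × 1.23² = 0.0115 + 0.03767 = 0.0492

CD = 0.0492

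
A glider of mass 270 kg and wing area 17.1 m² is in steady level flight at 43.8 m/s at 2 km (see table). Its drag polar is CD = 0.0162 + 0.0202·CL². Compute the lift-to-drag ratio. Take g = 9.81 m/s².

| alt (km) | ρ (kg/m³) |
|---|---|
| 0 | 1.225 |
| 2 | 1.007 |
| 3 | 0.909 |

L/D = 9.59

At 2 km, from the table: ρ = 1.007 kg/m³.
Weight W = mg = 270 × 9.81 = 2648.7 N; in level flight L = W.
q = ½ρv² = ½ × 1.007 × 43.8² = 965.9 Pa.
CL = W/(q·S) = 2648.7 / (965.9 × 17.1) = 0.1604.
CD = 0.0162 + 0.0202 × 0.1604² = 0.01672.
L/D = CL/CD = 0.1604 / 0.01672 = 9.59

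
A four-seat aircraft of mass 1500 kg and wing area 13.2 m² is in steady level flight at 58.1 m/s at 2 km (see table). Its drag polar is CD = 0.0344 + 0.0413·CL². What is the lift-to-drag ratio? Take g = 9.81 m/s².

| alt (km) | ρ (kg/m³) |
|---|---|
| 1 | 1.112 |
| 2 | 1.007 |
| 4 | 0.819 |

L/D = 12.6

At 2 km, from the table: ρ = 1.007 kg/m³.
In steady level flight, lift balances weight: W = mg = 1500 × 9.81 = 14715 N.
Dynamic pressure q = 0.5 × 1.007 × 58.1² = 1700 Pa.
CL = W/(q·S) = 14715 / (1700 × 13.2) = 0.6559.
CD = 0.0344 + 0.0413 × 0.6559² = 0.05217.
L/D = CL/CD = 0.6559 / 0.05217 = 12.6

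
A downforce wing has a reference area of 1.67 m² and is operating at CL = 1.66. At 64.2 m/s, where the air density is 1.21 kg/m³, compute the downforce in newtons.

L = 6910 N

Dynamic pressure q = ½ρv² = ½ × 1.21 × 64.2² = 2494 Pa.
L = q·S·CL = 2494 × 1.67 × 1.66 = 6910 N ≈ 6.91 kN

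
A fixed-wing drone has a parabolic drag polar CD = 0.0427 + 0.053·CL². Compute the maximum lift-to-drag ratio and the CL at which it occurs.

(L/D)max = 10.5, at CL = 0.898

For CD = CD0 + K·CL², (L/D)max occurs at CL* = √(CD0/K) and equals 1/(2√(K·CD0)).
(L/D)max = 1/(2√(0.053 × 0.0427)) = 1/(2 × 0.04757) = 10.5
CL* = √(0.0427/0.053) = 0.898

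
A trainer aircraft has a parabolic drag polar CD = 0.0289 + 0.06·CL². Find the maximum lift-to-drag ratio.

For CD = CD0 + K·CL², (L/D)max occurs at CL* = √(CD0/K) and equals 1/(2√(K·CD0)).
(L/D)max = 1/(2√(0.06 × 0.0289)) = 1/(2 × 0.04164) = 12

(L/D)max = 12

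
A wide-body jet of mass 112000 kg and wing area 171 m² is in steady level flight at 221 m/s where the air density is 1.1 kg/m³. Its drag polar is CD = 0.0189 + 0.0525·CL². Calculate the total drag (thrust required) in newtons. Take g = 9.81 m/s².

D = 1.01×10^5 N

In steady level flight, lift balances weight: W = mg = 112000 × 9.81 = 1.0987×10^6 N.
q = ½ρv² = ½ × 1.1 × 221² = 26860 Pa.
Required CL = L/(qS) = 1.0987×10^6/(26860·171) = 0.2392.
CD = 0.0189 + 0.0525 × 0.2392² = 0.0219.
D = q·S·CD = 26860 × 171 × 0.0219 = 1.006×10^5 N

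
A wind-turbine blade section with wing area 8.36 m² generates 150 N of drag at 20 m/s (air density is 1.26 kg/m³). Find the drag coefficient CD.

From D = ½ρv²S·CD, rearranging gives CD = 2D/(ρv²S).
CD = 2 × 150 / (1.26 × 20² × 8.36) = 0.0712

CD = 0.0712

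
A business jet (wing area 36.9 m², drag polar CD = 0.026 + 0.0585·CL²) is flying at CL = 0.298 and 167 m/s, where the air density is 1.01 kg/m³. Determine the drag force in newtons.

CD = 0.026 + 0.0585 × 0.298² = 0.0312
D = ½ρv²S·CD = ½ × 1.01 × 167² × 36.9 × 0.0312 = 16200 N

D = 16200 N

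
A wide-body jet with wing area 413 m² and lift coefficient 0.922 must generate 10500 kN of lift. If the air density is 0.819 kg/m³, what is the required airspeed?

v = 259 m/s

L = ½ρv²S·CL ⇒ v = √(2L/(ρ·S·CL))
v = √(2 × 1.05×10^7 / (0.819 × 413 × 0.922)) = √67340 = 259 m/s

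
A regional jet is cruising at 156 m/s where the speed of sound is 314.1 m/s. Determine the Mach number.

M = 0.497

M = v/a = 156 / 314.1 = 0.497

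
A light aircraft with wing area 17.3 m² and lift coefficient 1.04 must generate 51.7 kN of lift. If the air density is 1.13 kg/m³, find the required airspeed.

L = ½ρv²S·CL ⇒ v = √(2L/(ρ·S·CL))
v = √(2 × 51700 / (1.13 × 17.3 × 1.04)) = √5086 = 71.3 m/s

v = 71.3 m/s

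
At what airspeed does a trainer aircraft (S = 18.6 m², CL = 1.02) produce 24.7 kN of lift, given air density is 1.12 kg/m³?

L = ½ρv²S·CL ⇒ v = √(2L/(ρ·S·CL))
v = √(2 × 24700 / (1.12 × 18.6 × 1.02)) = √2325 = 48.2 m/s

v = 48.2 m/s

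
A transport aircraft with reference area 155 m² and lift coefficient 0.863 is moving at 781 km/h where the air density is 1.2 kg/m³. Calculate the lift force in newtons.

Convert speed: v = 781 km/h ÷ 3.6 = 216.9 m/s.
L = ½ρv²S·CL = ½ × 1.2 × 216.9² × 155 × 0.863 = 3.78×10^6 N ≈ 3780 kN

L = 3.78×10^6 N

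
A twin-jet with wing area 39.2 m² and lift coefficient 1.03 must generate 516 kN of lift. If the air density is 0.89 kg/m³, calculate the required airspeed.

L = ½ρv²S·CL ⇒ v = √(2L/(ρ·S·CL))
v = √(2 × 5.16×10^5 / (0.89 × 39.2 × 1.03)) = √28720 = 169 m/s

v = 169 m/s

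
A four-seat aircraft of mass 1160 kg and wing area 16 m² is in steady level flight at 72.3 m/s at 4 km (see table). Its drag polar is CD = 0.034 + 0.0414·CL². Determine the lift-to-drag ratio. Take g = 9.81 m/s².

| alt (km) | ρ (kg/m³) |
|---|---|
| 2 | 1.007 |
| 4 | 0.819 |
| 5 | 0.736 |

At 4 km, from the table: ρ = 0.819 kg/m³.
Level flight ⇒ L = W = m·g = 1160 × 9.81 = 11380 N.
Dynamic pressure q = 0.5 × 0.819 × 72.3² = 2141 Pa.
CL = 2W/(ρv²S) = 2×11380/(0.819×72.3²×16) = 0.3323.
CD = 0.034 + 0.0414 × 0.3323² = 0.03857.
L/D = CL/CD = 0.3323 / 0.03857 = 8.61

L/D = 8.61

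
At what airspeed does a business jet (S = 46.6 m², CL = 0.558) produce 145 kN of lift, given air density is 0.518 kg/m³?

L = ½ρv²S·CL ⇒ v = √(2L/(ρ·S·CL))
v = √(2 × 1.45×10^5 / (0.518 × 46.6 × 0.558)) = √21530 = 147 m/s

v = 147 m/s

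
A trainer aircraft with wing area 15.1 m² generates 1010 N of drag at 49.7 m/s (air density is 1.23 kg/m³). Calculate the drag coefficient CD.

CD = 0.044

From D = ½ρv²S·CD, rearranging gives CD = 2D/(ρv²S).
CD = 2 × 1010 / (1.23 × 49.7² × 15.1) = 0.044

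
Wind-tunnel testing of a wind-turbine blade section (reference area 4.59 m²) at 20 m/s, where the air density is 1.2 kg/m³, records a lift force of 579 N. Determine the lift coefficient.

CL = 0.526

From L = ½ρv²S·CL, rearranging gives CL = 2L/(ρv²S).
CL = 2 × 579 / (1.2 × 20² × 4.59) = 0.526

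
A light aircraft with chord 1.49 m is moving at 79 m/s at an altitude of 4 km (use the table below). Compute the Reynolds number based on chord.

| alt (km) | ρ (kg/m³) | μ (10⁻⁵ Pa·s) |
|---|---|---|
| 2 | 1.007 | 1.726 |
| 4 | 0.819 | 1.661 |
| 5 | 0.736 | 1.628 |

Re = 5.8×10^6

At 4 km, from the table: ρ = 0.819 kg/m³, μ = 1.661×10⁻⁵ Pa·s.
Re = ρ·v·c/μ = 0.819 × 79 × 1.49 / (1.661×10⁻⁵) = 5.8×10^6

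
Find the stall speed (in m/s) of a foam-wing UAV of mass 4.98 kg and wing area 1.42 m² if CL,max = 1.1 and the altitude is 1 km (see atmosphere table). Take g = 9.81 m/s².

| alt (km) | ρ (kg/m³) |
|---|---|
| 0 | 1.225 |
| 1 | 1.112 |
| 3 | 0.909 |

At 1 km, from the table: ρ = 1.112 kg/m³.
Weight W = mg = 4.98 × 9.81 = 48.85 N.
From L = ½ρV²S·CL,max = W: V_stall = √(2W/(ρSCL,max)) = √(2·48.85/(1.112·1.42·1.1))
V_stall = √56.25 = 7.5 m/s

V_stall = 7.5 m/s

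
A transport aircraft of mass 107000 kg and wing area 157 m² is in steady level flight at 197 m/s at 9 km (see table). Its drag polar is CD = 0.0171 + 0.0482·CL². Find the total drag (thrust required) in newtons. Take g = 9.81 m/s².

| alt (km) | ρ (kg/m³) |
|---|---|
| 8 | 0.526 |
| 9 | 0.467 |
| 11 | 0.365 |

D = 61700 N

At 9 km, from the table: ρ = 0.467 kg/m³.
Weight W = mg = 107000 × 9.81 = 1.0497×10^6 N; in level flight L = W.
Dynamic pressure q = 0.5 × 0.467 × 197² = 9062 Pa.
CL = W/(q·S) = 1.0497×10^6 / (9062 × 157) = 0.7378.
CD = 0.0171 + 0.0482 × 0.7378² = 0.04334.
D = q·S·CD = 9062 × 157 × 0.04334 = 61660 N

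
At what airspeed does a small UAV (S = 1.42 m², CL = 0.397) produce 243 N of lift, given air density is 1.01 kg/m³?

v = 29.2 m/s

L = ½ρv²S·CL ⇒ v = √(2L/(ρ·S·CL))
v = √(2 × 243 / (1.01 × 1.42 × 0.397)) = √853.6 = 29.2 m/s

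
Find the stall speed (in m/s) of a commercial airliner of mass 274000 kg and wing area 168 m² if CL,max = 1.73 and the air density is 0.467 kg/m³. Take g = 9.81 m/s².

Weight W = mg = 274000 × 9.81 = 2.688×10^6 N.
From L = ½ρV²S·CL,max = W: V_stall = √(2W/(ρSCL,max)) = √(2·2.688×10^6/(0.467·168·1.73))
V_stall = √39610 = 199 m/s

V_stall = 199 m/s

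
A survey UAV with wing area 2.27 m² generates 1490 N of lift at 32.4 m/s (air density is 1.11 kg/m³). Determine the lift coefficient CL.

CL = 1.13

From L = ½ρv²S·CL, rearranging gives CL = 2L/(ρv²S).
CL = 2 × 1490 / (1.11 × 32.4² × 2.27) = 1.13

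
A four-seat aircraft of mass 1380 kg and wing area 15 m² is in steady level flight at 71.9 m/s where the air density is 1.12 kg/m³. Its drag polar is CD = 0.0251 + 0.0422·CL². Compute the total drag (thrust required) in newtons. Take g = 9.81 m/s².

Level flight ⇒ L = W = m·g = 1380 × 9.81 = 13538 N.
Dynamic pressure q = 0.5 × 1.12 × 71.9² = 2895 Pa.
CL = W/(q·S) = 13538 / (2895 × 15) = 0.3118.
CD = 0.0251 + 0.0422 × 0.3118² = 0.0292.
D = q·S·CD = 2895 × 15 × 0.0292 = 1268 N

D = 1270 N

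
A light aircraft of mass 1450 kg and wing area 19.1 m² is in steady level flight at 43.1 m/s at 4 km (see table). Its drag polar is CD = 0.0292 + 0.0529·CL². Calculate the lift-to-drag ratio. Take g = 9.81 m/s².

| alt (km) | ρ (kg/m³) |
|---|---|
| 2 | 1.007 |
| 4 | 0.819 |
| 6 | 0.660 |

At 4 km, from the table: ρ = 0.819 kg/m³.
Level flight ⇒ L = W = m·g = 1450 × 9.81 = 14224 N.
Dynamic pressure q = 0.5 × 0.819 × 43.1² = 760.7 Pa.
CL = W/(q·S) = 14224 / (760.7 × 19.1) = 0.979.
CD = 0.0292 + 0.0529 × 0.979² = 0.0799.
L/D = CL/CD = 0.979 / 0.0799 = 12.3

L/D = 12.3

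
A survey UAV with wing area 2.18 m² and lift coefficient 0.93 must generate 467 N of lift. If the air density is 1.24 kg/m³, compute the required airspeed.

L = ½ρv²S·CL ⇒ v = √(2L/(ρ·S·CL))
v = √(2 × 467 / (1.24 × 2.18 × 0.93)) = √371.5 = 19.3 m/s

v = 19.3 m/s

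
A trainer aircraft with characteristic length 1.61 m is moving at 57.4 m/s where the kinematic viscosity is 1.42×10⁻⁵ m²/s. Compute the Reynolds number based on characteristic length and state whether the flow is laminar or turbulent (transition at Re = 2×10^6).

Re = v·c/ν = 57.4 × 1.61 / (1.42×10⁻⁵) = 6.51×10^6
Since 6.51×10^6 > 2×10^6, the flow is turbulent.

Re = 6.51×10^6 (turbulent)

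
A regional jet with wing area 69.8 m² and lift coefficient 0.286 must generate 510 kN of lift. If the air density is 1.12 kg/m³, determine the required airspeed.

v = 214 m/s

L = ½ρv²S·CL ⇒ v = √(2L/(ρ·S·CL))
v = √(2 × 5.1×10^5 / (1.12 × 69.8 × 0.286)) = √45620 = 214 m/s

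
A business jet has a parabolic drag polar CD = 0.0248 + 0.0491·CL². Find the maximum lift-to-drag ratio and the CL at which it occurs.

For CD = CD0 + K·CL², (L/D)max occurs at CL* = √(CD0/K) and equals 1/(2√(K·CD0)).
(L/D)max = 1/(2√(0.0491 × 0.0248)) = 1/(2 × 0.0349) = 14.3
CL* = √(0.0248/0.0491) = 0.711

(L/D)max = 14.3, at CL = 0.711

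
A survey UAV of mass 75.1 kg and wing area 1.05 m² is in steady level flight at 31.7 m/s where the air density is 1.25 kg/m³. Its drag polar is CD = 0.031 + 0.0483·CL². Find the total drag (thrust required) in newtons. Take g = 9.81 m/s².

D = 60.2 N

In steady level flight, lift balances weight: W = mg = 75.1 × 9.81 = 736.73 N.
q = ½ρv² = ½ × 1.25 × 31.7² = 628.1 Pa.
Required CL = L/(qS) = 736.73/(628.1·1.05) = 1.117.
CD = 0.031 + 0.0483 × 1.117² = 0.09128.
D = q·S·CD = 628.1 × 1.05 × 0.09128 = 60.2 N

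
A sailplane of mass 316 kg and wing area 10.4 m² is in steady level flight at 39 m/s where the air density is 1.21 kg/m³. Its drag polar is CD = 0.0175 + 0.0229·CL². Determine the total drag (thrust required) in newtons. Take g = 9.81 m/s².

D = 190 N

Weight W = mg = 316 × 9.81 = 3100 N; in level flight L = W.
q = ½ρv² = ½ × 1.21 × 39² = 920.2 Pa.
CL = W/(q·S) = 3100 / (920.2 × 10.4) = 0.3239.
CD = 0.0175 + 0.0229 × 0.3239² = 0.0199.
D = q·S·CD = 920.2 × 10.4 × 0.0199 = 190.5 N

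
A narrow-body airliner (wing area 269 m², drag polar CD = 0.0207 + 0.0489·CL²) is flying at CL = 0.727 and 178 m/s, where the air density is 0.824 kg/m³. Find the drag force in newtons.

CD = 0.0207 + 0.0489 × 0.727² = 0.04655
D = ½ρv²S·CD = ½ × 0.824 × 178² × 269 × 0.04655 = 1.63×10^5 N

D = 1.63×10^5 N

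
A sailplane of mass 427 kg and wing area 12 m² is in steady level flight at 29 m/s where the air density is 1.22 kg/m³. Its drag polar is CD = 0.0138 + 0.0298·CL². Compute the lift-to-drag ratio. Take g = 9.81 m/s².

Weight W = mg = 427 × 9.81 = 4188.9 N; in level flight L = W.
q = ½ρv² = ½ × 1.22 × 29² = 513 Pa.
CL = 2W/(ρv²S) = 2×4188.9/(1.22×29²×12) = 0.6804.
CD = 0.0138 + 0.0298 × 0.6804² = 0.0276.
L/D = CL/CD = 0.6804 / 0.0276 = 24.7

L/D = 24.7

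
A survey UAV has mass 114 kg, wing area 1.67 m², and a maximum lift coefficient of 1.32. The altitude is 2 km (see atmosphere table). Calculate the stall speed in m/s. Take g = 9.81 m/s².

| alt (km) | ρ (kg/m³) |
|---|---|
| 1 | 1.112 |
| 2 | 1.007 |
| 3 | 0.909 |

At 2 km, from the table: ρ = 1.007 kg/m³.
Stall occurs when L = W at CL,max. W = mg = 114 × 9.81 = 1118 N.
V_stall = √(2W/(ρ·S·CL,max)) = √(2 × 1118 / (1.007 × 1.67 × 1.32))
V_stall = √1008 = 31.7 m/s

V_stall = 31.7 m/s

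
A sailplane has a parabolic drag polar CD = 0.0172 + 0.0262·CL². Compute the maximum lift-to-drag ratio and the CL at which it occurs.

(L/D)max = 23.6, at CL = 0.81

For CD = CD0 + K·CL², (L/D)max occurs at CL* = √(CD0/K) and equals 1/(2√(K·CD0)).
(L/D)max = 1/(2√(0.0262 × 0.0172)) = 1/(2 × 0.02123) = 23.6
CL* = √(0.0172/0.0262) = 0.81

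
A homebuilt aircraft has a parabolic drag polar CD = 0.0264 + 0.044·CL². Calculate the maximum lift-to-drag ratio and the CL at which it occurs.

(L/D)max = 14.7, at CL = 0.775

For CD = CD0 + K·CL², (L/D)max occurs at CL* = √(CD0/K) and equals 1/(2√(K·CD0)).
(L/D)max = 1/(2√(0.044 × 0.0264)) = 1/(2 × 0.03408) = 14.7
CL* = √(0.0264/0.044) = 0.775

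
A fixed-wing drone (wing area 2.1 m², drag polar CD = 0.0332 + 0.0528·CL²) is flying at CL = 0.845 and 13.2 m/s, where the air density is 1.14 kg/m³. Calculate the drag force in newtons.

CD = 0.0332 + 0.0528 × 0.845² = 0.0709
D = ½ρv²S·CD = ½ × 1.14 × 13.2² × 2.1 × 0.0709 = 14.8 N

D = 14.8 N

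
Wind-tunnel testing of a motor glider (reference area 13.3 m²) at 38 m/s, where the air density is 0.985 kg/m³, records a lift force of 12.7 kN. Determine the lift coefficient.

CL = 1.34

From L = ½ρv²S·CL, rearranging gives CL = 2L/(ρv²S).
CL = 2 × 12700 / (0.985 × 38² × 13.3) = 1.34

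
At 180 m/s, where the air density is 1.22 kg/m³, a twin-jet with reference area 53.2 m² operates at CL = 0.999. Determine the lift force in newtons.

Dynamic pressure q = ½ρv² = ½ × 1.22 × 180² = 19760 Pa.
L = q·S·CL = 19760 × 53.2 × 0.999 = 1.05×10^6 N ≈ 1050 kN

L = 1.05×10^6 N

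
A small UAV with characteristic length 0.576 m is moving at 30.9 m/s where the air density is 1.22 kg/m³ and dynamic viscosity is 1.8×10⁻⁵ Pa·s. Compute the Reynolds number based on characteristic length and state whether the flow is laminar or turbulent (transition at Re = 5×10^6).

Re = 1.21×10^6 (laminar)

Re = ρ·v·c/μ = 1.22 × 30.9 × 0.576 / (1.8×10⁻⁵) = 1.21×10^6
Since 1.21×10^6 < 5×10^6, the flow is laminar.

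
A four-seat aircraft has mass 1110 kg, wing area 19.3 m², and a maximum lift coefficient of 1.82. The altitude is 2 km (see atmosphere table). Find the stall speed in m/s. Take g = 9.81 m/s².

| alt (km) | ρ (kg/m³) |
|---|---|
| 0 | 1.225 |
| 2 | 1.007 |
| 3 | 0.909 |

At 2 km, from the table: ρ = 1.007 kg/m³.
Stall occurs when L = W at CL,max. W = mg = 1110 × 9.81 = 10890 N.
From L = ½ρV²S·CL,max = W: V_stall = √(2W/(ρSCL,max)) = √(2·10890/(1.007·19.3·1.82))
V_stall = √615.7 = 24.8 m/s

V_stall = 24.8 m/s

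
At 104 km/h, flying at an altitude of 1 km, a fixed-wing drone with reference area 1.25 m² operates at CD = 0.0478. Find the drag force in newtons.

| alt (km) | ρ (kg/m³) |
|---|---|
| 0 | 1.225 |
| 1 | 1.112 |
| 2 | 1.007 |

D = 27.7 N

At 1 km, from the table: ρ = 1.112 kg/m³.
Convert speed: v = 104 km/h ÷ 3.6 = 28.89 m/s.
D = ½ρv²S·CD = ½ × 1.112 × 28.89² × 1.25 × 0.0478 = 27.7 N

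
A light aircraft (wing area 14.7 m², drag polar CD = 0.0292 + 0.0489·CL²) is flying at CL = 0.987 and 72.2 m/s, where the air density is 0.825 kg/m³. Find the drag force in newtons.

CD = 0.0292 + 0.0489 × 0.987² = 0.07684
D = ½ρv²S·CD = ½ × 0.825 × 72.2² × 14.7 × 0.07684 = 2430 N

D = 2430 N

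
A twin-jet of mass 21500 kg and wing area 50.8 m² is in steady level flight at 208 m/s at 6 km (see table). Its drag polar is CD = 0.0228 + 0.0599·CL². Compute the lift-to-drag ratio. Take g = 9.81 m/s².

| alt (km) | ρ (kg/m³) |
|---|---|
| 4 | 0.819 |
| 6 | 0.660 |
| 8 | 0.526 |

At 6 km, from the table: ρ = 0.660 kg/m³.
Level flight ⇒ L = W = m·g = 21500 × 9.81 = 2.1092×10^5 N.
Dynamic pressure q = 0.5 × 0.66 × 208² = 14280 Pa.
CL = W/(q·S) = 2.1092×10^5 / (14280 × 50.8) = 0.2908.
CD = 0.0228 + 0.0599 × 0.2908² = 0.02787.
L/D = CL/CD = 0.2908 / 0.02787 = 10.4

L/D = 10.4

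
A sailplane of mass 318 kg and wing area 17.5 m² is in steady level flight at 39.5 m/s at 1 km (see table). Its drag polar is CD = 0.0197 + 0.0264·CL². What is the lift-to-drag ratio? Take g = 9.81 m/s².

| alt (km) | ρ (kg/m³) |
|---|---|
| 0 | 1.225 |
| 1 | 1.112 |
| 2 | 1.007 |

L/D = 9.87

At 1 km, from the table: ρ = 1.112 kg/m³.
In steady level flight, lift balances weight: W = mg = 318 × 9.81 = 3119.6 N.
q = ½ρv² = ½ × 1.112 × 39.5² = 867.5 Pa.
Required CL = L/(qS) = 3119.6/(867.5·17.5) = 0.2055.
CD = 0.0197 + 0.0264 × 0.2055² = 0.02081.
L/D = CL/CD = 0.2055 / 0.02081 = 9.87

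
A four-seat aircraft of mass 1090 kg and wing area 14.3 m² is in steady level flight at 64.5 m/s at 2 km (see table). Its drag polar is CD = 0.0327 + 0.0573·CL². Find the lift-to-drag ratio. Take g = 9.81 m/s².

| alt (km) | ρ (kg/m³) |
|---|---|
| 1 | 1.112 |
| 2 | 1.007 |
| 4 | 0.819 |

At 2 km, from the table: ρ = 1.007 kg/m³.
Weight W = mg = 1090 × 9.81 = 10693 N; in level flight L = W.
q = ½ρv² = ½ × 1.007 × 64.5² = 2095 Pa.
CL = W/(q·S) = 10693 / (2095 × 14.3) = 0.357.
CD = 0.0327 + 0.0573 × 0.357² = 0.04.
L/D = CL/CD = 0.357 / 0.04 = 8.92

L/D = 8.92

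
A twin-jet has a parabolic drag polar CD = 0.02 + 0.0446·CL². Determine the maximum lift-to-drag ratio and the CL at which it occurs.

(L/D)max = 16.7, at CL = 0.67

For CD = CD0 + K·CL², (L/D)max occurs at CL* = √(CD0/K) and equals 1/(2√(K·CD0)).
(L/D)max = 1/(2√(0.0446 × 0.02)) = 1/(2 × 0.02987) = 16.7
CL* = √(0.02/0.0446) = 0.67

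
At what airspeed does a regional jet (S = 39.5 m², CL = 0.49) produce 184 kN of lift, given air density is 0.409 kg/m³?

L = ½ρv²S·CL ⇒ v = √(2L/(ρ·S·CL))
v = √(2 × 1.84×10^5 / (0.409 × 39.5 × 0.49)) = √46490 = 216 m/s

v = 216 m/s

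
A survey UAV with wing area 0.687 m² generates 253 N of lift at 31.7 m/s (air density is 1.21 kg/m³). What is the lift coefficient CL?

CL = 0.606

From L = ½ρv²S·CL, rearranging gives CL = 2L/(ρv²S).
CL = 2 × 253 / (1.21 × 31.7² × 0.687) = 0.606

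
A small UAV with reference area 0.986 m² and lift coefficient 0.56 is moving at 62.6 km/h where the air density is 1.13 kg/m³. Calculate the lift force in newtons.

Convert speed: v = 62.6 km/h ÷ 3.6 = 17.39 m/s.
L = ½ρv²S·CL = ½ × 1.13 × 17.39² × 0.986 × 0.56 = 94.3 N

L = 94.3 N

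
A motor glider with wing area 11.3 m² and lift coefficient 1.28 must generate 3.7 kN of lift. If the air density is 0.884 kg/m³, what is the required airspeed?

L = ½ρv²S·CL ⇒ v = √(2L/(ρ·S·CL))
v = √(2 × 3700 / (0.884 × 11.3 × 1.28)) = √578.8 = 24.1 m/s

v = 24.1 m/s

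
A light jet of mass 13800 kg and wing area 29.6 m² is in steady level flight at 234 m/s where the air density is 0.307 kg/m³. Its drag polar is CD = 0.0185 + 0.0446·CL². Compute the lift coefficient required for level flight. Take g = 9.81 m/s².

Weight W = mg = 13800 × 9.81 = 1.3538×10^5 N; in level flight L = W.
q = ½ρv² = ½ × 0.307 × 234² = 8405 Pa.
CL = W/(q·S) = 1.3538×10^5 / (8405 × 29.6) = 0.5441.

CL = 0.544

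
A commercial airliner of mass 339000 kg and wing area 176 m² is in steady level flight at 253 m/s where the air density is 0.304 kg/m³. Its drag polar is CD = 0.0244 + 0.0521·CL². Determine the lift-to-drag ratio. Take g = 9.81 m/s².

Weight W = mg = 339000 × 9.81 = 3.3256×10^6 N; in level flight L = W.
q = ½ρv² = ½ × 0.304 × 253² = 9729 Pa.
CL = W/(q·S) = 3.3256×10^6 / (9729 × 176) = 1.942.
CD = 0.0244 + 0.0521 × 1.942² = 0.2209.
L/D = CL/CD = 1.942 / 0.2209 = 8.79

L/D = 8.79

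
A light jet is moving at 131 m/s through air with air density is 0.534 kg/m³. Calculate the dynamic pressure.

q = ½ρv² = ½ × 0.534 × 131² = 4580 Pa

q = 4580 Pa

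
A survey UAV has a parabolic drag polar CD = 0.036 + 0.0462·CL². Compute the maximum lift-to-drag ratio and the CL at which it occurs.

For CD = CD0 + K·CL², (L/D)max occurs at CL* = √(CD0/K) and equals 1/(2√(K·CD0)).
(L/D)max = 1/(2√(0.0462 × 0.036)) = 1/(2 × 0.04078) = 12.3
CL* = √(0.036/0.0462) = 0.883

(L/D)max = 12.3, at CL = 0.883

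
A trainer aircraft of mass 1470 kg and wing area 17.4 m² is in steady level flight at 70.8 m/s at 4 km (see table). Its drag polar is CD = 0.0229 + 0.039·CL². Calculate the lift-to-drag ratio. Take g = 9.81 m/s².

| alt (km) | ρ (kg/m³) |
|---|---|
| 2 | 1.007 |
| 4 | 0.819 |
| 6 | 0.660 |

L/D = 13.8

At 4 km, from the table: ρ = 0.819 kg/m³.
Weight W = mg = 1470 × 9.81 = 14421 N; in level flight L = W.
Dynamic pressure q = 0.5 × 0.819 × 70.8² = 2053 Pa.
CL = 2W/(ρv²S) = 2×14421/(0.819×70.8²×17.4) = 0.4038.
CD = 0.0229 + 0.039 × 0.4038² = 0.02926.
L/D = CL/CD = 0.4038 / 0.02926 = 13.8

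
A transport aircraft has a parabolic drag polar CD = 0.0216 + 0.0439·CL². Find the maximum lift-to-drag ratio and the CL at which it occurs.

For CD = CD0 + K·CL², (L/D)max occurs at CL* = √(CD0/K) and equals 1/(2√(K·CD0)).
(L/D)max = 1/(2√(0.0439 × 0.0216)) = 1/(2 × 0.03079) = 16.2
CL* = √(0.0216/0.0439) = 0.701

(L/D)max = 16.2, at CL = 0.701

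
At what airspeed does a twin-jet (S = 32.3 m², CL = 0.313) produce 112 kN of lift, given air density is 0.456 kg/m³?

v = 220 m/s

L = ½ρv²S·CL ⇒ v = √(2L/(ρ·S·CL))
v = √(2 × 1.12×10^5 / (0.456 × 32.3 × 0.313)) = √48590 = 220 m/s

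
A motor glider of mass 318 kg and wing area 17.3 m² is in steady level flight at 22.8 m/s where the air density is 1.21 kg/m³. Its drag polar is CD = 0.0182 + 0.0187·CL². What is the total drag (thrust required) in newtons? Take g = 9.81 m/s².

D = 132 N

Level flight ⇒ L = W = m·g = 318 × 9.81 = 3119.6 N.
Dynamic pressure q = 0.5 × 1.21 × 22.8² = 314.5 Pa.
Required CL = L/(qS) = 3119.6/(314.5·17.3) = 0.5734.
CD = 0.0182 + 0.0187 × 0.5734² = 0.02435.
D = q·S·CD = 314.5 × 17.3 × 0.02435 = 132.5 N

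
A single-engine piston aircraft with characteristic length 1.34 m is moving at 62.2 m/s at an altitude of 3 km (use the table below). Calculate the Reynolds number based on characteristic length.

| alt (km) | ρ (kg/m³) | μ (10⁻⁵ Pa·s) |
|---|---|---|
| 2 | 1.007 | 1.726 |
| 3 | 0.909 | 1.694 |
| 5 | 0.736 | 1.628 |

Re = 4.47×10^6

At 3 km, from the table: ρ = 0.909 kg/m³, μ = 1.694×10⁻⁵ Pa·s.
Re = ρ·v·c/μ = 0.909 × 62.2 × 1.34 / (1.694×10⁻⁵) = 4.47×10^6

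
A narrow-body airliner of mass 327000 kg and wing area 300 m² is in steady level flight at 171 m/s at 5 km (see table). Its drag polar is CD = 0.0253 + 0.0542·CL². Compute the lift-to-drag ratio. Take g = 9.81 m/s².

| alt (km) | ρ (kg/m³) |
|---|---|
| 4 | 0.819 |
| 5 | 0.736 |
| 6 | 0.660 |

L/D = 12.6

At 5 km, from the table: ρ = 0.736 kg/m³.
Weight W = mg = 327000 × 9.81 = 3.2079×10^6 N; in level flight L = W.
Dynamic pressure q = 0.5 × 0.736 × 171² = 10760 Pa.
Required CL = L/(qS) = 3.2079×10^6/(10760·300) = 0.9937.
CD = 0.0253 + 0.0542 × 0.9937² = 0.07882.
L/D = CL/CD = 0.9937 / 0.07882 = 12.6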